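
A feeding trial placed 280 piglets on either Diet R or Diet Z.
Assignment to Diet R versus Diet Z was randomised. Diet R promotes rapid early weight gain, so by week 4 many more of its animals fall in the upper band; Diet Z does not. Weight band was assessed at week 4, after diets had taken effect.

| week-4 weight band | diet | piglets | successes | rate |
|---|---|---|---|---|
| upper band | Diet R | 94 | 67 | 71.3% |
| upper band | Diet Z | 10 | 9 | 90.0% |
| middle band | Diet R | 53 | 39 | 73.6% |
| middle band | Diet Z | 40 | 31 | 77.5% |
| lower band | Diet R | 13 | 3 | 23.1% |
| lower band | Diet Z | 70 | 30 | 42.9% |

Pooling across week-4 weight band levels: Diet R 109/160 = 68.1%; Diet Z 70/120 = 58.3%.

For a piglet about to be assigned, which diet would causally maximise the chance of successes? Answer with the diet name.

Stratifying would compare diets among piglets the diets themselves sorted into week-4 weight band groups — a form of selection on an intermediate. The unconditioned pooled rates give the total causal effect.
Pooled: Diet R 68.1% vs Diet Z 58.3%; Diet R is higher overall.

Diet R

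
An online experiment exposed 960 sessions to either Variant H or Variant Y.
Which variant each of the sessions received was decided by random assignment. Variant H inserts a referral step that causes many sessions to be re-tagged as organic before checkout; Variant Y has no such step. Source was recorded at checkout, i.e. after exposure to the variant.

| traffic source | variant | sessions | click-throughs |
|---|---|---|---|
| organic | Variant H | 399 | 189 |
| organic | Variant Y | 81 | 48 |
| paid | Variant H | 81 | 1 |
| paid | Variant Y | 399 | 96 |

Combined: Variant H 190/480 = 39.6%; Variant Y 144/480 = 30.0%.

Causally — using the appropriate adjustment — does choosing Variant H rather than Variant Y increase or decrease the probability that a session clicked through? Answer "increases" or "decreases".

The traffic source-specific comparison favours Variant Y throughout, but the pooled figures favour Variant H. The question is whether to condition on traffic source.
Traffic source lies on the pathway variant → traffic source → outcome, so adjusting for it blocks the indirect effect. For the total causal effect of variant, use the unadjusted pooled rates.
Pooled: Variant H 39.6% vs Variant Y 30.0%; Variant H is higher overall.

increases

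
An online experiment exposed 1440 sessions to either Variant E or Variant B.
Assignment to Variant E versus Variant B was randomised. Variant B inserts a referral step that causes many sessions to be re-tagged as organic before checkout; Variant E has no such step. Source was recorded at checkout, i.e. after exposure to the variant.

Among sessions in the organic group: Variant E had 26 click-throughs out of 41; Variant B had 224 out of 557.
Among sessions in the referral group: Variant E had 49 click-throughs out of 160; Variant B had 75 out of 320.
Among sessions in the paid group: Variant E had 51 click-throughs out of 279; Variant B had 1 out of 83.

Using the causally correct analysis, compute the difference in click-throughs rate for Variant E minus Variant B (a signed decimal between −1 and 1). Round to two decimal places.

Because the variant influences traffic source, traffic source is a post-treatment mediator, not a confounder. Stratifying on it would bias the estimate; the causal effect is the crude pooled difference.
The causal difference is the pooled difference: 0.263 − 0.312 = -0.050.

-0.05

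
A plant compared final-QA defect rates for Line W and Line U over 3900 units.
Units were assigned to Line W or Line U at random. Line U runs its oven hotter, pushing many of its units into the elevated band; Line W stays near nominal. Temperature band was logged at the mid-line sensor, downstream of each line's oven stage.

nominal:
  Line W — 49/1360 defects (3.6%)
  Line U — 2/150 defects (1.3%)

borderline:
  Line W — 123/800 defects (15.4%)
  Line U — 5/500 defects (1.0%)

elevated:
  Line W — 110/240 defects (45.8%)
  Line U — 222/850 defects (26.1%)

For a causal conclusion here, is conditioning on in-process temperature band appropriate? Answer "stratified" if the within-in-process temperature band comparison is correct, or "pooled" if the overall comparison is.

Within every in-process temperature band level Line U has the lower rate, yet pooled Line W does — Simpson's reversal.
Because the line influences in-process temperature band, in-process temperature band is a post-treatment mediator, not a confounder. Stratifying on it would bias the estimate; the causal effect is the crude pooled difference.
Pooled: Line W 11.8% vs Line U 15.3%; Line W is lower overall.

pooled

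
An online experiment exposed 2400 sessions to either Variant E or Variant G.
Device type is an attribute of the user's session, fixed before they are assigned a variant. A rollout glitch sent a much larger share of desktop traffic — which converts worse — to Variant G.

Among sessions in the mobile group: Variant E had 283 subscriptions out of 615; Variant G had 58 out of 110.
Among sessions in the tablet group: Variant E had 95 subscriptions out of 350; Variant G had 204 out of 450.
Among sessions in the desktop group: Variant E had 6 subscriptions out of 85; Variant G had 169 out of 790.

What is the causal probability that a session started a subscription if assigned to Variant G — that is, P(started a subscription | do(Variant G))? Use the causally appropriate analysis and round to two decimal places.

0.39

The device type-specific comparison favours Variant G throughout, but the pooled figures favour Variant E. The question is whether to condition on device type.
Device type is set before the variant has any effect — it is not caused by the variant — and it independently drives the outcome. That makes it a confounder, so the causal comparison is within device type levels.
Standardising Variant G to the population device type mix: 0.302·58/110 + 0.333·204/450 + 0.365·169/790 = 0.388.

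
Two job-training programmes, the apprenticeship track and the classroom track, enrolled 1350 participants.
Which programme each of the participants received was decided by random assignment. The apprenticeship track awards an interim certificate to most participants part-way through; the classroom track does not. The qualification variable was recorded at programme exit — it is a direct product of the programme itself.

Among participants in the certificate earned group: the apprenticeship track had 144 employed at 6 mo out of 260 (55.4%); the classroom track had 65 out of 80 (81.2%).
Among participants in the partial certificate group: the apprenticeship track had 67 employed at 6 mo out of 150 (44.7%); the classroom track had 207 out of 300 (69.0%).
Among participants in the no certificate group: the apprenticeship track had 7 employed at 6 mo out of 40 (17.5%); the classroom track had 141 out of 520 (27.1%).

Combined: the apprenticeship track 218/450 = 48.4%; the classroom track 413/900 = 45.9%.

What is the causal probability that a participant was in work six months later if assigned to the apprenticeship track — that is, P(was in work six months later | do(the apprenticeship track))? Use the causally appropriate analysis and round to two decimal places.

The distribution of qualification attained during the programme is itself part of what the programme does — it is an intermediate outcome. Holding it fixed would remove that part of the effect; the total effect is the pooled difference.
So P(outcome | do(the apprenticeship track)) is just the pooled rate for the apprenticeship track: 218/450 = 0.484.

0.48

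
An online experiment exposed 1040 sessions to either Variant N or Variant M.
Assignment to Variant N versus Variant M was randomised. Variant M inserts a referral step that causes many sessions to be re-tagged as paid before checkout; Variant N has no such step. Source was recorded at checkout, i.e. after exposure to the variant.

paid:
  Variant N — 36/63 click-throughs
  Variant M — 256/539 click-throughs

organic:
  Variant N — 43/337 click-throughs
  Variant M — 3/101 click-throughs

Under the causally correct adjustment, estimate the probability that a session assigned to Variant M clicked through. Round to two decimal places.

0.40

The traffic source-specific comparison favours Variant N throughout, but the pooled figures favour Variant M. The question is whether to condition on traffic source.
Traffic source is recorded after the variant and is itself shifted by it — it sits on the causal path from variant to outcome. Conditioning on a mediator would strip out part of the effect we want; the pooled comparison gives the total causal effect.
So P(outcome | do(Variant M)) is just the pooled rate for Variant M: 259/640 = 0.405.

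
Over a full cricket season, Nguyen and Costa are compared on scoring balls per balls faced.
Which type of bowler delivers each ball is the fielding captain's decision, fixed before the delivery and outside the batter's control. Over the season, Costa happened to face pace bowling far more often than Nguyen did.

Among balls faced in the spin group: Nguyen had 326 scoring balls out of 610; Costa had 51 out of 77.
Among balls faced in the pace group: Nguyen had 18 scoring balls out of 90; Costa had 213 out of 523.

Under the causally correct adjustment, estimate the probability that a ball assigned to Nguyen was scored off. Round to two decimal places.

0.38

Here bowling type is a common cause — it drives both which player a case falls under and the outcome. The crude comparison mixes populations; the stratum-specific rates are the causally relevant ones.
Standardising Nguyen to the population bowling type mix: 0.528·326/610 + 0.472·18/90 = 0.377.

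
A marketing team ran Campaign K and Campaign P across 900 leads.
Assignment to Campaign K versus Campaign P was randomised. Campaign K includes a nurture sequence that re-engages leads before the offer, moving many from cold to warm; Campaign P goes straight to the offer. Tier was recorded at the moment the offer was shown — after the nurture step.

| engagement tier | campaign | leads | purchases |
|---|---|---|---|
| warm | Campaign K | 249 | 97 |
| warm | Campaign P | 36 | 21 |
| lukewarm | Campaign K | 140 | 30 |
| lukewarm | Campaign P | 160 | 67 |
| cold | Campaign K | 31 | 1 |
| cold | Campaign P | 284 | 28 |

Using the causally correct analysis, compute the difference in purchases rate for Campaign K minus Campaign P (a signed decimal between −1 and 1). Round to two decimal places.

+0.06

Within every engagement tier level Campaign P has the higher rate, yet pooled Campaign K does — Simpson's reversal.
Stratifying would compare campaigns among leads the campaigns themselves sorted into engagement tier groups — a form of selection on an intermediate. The unconditioned pooled rates give the total causal effect.
The causal difference is the pooled difference: 0.305 − 0.242 = +0.063.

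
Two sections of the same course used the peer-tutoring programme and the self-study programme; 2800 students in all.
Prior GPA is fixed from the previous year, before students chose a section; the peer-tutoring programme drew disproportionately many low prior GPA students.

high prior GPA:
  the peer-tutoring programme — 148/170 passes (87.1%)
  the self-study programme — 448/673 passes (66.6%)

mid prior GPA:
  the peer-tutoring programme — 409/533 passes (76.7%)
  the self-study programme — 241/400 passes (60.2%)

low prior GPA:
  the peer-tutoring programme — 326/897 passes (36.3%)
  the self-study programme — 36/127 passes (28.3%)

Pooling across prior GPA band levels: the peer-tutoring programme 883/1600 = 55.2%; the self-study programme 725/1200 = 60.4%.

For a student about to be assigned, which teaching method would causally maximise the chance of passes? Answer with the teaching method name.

the peer-tutoring programme

Here prior GPA band is a common cause — it drives both which teaching method a case falls under and the outcome. The crude comparison mixes populations; the stratum-specific rates are the causally relevant ones.
Within each level — high prior GPA: 87.1% vs 66.6%; mid prior GPA: 76.7% vs 60.2%; low prior GPA: 36.3% vs 28.3% — the peer-tutoring programme is higher every time.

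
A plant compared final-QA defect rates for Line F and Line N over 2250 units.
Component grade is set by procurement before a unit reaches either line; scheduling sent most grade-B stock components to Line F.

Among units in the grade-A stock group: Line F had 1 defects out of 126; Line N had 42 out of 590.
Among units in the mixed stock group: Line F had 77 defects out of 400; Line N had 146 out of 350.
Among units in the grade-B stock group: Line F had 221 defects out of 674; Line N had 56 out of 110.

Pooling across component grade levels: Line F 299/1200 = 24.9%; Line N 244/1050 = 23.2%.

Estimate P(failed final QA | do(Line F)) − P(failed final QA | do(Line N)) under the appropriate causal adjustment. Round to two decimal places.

Component grade is set before the line has any effect — it is not caused by the line — and it independently drives the outcome. That makes it a confounder, so the causal comparison is within component grade levels.
Adjusting over the population distribution of component grade: 0.318·(0.008−0.071) + 0.333·(0.193−0.417) + 0.348·(0.328−0.509) = -0.158.

-0.16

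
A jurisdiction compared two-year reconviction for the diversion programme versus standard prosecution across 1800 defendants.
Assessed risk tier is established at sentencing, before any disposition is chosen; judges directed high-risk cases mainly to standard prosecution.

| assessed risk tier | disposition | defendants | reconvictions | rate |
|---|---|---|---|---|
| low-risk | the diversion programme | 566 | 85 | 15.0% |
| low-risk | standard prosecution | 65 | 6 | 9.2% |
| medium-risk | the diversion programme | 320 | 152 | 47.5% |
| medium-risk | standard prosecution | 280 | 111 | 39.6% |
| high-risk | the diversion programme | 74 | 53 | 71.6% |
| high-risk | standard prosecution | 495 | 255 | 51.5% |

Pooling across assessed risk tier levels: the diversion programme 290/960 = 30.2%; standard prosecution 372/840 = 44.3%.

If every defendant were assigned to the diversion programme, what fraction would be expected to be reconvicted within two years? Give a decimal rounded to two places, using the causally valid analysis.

0.44

Here assessed risk tier is a common cause — it drives both which disposition a case falls under and the outcome. The crude comparison mixes populations; the stratum-specific rates are the causally relevant ones.
Standardising the diversion programme to the population assessed risk tier mix: 0.351·85/566 + 0.333·152/320 + 0.316·53/74 = 0.437.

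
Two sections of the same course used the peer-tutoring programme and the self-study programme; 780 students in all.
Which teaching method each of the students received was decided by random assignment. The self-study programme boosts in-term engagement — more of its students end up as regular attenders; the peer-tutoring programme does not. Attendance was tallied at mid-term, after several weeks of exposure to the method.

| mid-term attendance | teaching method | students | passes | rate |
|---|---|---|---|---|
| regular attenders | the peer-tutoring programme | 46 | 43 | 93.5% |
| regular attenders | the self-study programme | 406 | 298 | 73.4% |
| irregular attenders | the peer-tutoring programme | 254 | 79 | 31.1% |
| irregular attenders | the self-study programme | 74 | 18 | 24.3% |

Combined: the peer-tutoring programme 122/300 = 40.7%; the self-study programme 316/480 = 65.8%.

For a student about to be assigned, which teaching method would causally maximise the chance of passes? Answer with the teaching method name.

Mid-term attendance here is a post-treatment variable shaped by the teaching method; conditioning on it would introduce bias rather than remove it. The overall comparison is the causal one.
Pooled: the peer-tutoring programme 40.7% vs the self-study programme 65.8%; the self-study programme is higher overall.

the self-study programme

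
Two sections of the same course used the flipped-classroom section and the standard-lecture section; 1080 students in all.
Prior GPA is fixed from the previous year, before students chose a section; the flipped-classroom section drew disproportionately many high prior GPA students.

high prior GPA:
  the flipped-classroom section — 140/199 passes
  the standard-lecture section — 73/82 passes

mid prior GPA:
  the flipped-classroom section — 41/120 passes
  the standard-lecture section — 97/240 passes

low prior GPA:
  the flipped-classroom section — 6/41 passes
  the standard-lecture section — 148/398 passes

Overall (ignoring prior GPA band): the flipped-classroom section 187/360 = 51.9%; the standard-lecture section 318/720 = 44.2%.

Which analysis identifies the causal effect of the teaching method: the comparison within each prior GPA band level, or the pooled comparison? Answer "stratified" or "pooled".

Prior GPA band is set before the teaching method has any effect — it is not caused by the teaching method — and it independently drives the outcome. That makes it a confounder, so the causal comparison is within prior GPA band levels.
Within each level — high prior GPA: 70.4% vs 89.0%; mid prior GPA: 34.2% vs 40.4%; low prior GPA: 14.6% vs 37.2% — the standard-lecture section is higher every time.

stratified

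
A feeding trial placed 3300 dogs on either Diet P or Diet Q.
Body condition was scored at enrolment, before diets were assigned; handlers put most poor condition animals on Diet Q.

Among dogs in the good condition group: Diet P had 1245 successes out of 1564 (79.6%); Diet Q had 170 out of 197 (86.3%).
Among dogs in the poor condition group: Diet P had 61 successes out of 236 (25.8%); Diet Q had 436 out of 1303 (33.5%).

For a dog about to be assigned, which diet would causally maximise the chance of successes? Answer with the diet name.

The starting body condition-specific comparison favours Diet Q throughout, but the pooled figures favour Diet P. The question is whether to condition on starting body condition.
Starting body condition differs across diets for reasons unrelated to any effect of the diet itself, and it separately predicts the outcome — a classic confounder. We must compare within starting body condition levels.
Within each level — good condition: 79.6% vs 86.3%; poor condition: 25.8% vs 33.5% — Diet Q is higher every time.

Diet Q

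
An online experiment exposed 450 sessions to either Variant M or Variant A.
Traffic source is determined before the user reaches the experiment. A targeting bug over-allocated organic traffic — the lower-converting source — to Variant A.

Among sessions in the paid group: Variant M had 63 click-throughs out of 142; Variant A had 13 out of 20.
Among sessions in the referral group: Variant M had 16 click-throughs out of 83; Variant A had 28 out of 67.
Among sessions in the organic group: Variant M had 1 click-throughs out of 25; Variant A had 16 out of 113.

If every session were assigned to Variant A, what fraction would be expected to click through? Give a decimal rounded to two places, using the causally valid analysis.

0.42

Traffic source satisfies the back-door criterion: it is not a descendant of the variant, and it blocks the spurious path from variant to outcome. Adjusting for it (i.e., using the within-traffic source rates) gives the causal effect.
Standardising Variant A to the population traffic source mix: 0.360·13/20 + 0.333·28/67 + 0.307·16/113 = 0.417.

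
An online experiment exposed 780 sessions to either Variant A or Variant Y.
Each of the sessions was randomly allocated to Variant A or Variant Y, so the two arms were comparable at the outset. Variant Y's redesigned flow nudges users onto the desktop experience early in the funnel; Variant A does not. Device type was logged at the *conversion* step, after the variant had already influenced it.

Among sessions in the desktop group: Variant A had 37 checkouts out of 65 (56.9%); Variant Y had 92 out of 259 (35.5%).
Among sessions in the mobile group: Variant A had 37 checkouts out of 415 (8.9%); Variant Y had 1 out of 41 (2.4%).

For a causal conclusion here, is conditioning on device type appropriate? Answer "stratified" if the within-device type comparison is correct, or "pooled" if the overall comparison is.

Variant A is higher inside every device type stratum but Variant Y is higher in aggregate. Whether to stratify depends on how device type relates to the variant.
Device type lies on the pathway variant → device type → outcome, so adjusting for it blocks the indirect effect. For the total causal effect of variant, use the unadjusted pooled rates.
Pooled: Variant A 15.4% vs Variant Y 31.0%; Variant Y is higher overall.

pooled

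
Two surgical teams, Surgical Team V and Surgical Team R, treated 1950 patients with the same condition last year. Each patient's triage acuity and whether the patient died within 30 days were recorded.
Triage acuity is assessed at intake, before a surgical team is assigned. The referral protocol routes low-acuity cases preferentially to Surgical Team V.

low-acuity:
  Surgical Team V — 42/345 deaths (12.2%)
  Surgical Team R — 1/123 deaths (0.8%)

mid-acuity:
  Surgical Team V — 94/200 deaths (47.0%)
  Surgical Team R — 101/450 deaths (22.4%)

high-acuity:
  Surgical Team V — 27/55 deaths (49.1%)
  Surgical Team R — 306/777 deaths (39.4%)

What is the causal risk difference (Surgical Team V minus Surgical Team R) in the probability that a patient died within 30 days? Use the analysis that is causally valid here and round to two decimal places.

+0.15

Surgical Team R is lower inside every triage acuity stratum but Surgical Team V is lower in aggregate. Whether to stratify depends on how triage acuity relates to the surgical team.
Nothing the surgical team does changes triage acuity; the imbalance is an allocation artefact. With triage acuity also predicting the outcome, the pooled figure is confounded, and the within-stratum comparison is the causal one.
Adjusting over the population distribution of triage acuity: 0.240·(0.122−0.008) + 0.333·(0.470−0.224) + 0.427·(0.491−0.394) = +0.151.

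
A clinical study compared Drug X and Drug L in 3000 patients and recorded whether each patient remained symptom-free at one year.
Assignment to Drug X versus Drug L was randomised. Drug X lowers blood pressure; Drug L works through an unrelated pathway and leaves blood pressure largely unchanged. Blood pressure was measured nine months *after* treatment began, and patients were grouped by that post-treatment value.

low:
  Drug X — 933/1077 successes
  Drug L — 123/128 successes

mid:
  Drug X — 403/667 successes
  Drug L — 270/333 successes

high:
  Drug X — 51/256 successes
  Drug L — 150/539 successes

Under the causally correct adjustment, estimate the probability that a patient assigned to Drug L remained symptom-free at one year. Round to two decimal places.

0.54

The blood pressure-specific comparison favours Drug L throughout, but the pooled figures favour Drug X. The question is whether to condition on blood pressure.
Blood pressure lies on the pathway drug → blood pressure → outcome, so adjusting for it blocks the indirect effect. For the total causal effect of drug, use the unadjusted pooled rates.
So P(outcome | do(Drug L)) is just the pooled rate for Drug L: 543/1000 = 0.543.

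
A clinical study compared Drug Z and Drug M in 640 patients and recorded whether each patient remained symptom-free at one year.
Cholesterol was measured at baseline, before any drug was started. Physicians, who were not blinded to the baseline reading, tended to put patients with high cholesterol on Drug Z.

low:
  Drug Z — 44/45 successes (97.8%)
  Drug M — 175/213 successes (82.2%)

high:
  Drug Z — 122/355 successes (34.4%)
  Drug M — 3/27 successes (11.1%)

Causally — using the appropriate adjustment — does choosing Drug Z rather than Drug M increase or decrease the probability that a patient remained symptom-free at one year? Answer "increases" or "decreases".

increases

The imbalance in cholesterol arose from how patients were allocated, not from anything the drug did; and cholesterol independently affects the outcome. The pooled gap is confounded — condition on cholesterol.
Within each level — low: 97.8% vs 82.2%; high: 34.4% vs 11.1% — Drug Z is higher every time.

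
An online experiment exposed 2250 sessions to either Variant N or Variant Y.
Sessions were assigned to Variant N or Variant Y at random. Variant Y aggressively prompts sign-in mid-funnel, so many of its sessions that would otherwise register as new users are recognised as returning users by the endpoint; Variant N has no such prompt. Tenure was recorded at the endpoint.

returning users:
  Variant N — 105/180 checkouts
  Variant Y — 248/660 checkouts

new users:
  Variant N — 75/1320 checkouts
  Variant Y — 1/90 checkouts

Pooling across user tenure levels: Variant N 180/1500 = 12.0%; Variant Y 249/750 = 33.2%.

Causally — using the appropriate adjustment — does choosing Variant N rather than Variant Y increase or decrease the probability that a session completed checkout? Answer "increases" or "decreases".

decreases

User tenure here is a post-treatment variable shaped by the variant; conditioning on it would introduce bias rather than remove it. The overall comparison is the causal one.
Pooled: Variant N 12.0% vs Variant Y 33.2%; Variant Y is higher overall.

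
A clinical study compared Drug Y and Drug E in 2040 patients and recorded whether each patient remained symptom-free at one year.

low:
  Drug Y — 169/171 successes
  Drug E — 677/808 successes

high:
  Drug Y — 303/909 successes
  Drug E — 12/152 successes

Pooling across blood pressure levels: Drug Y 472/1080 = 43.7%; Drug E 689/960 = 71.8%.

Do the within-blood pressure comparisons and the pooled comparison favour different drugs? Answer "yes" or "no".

yes

Within each blood pressure level (low 98.8% vs 83.8%; high 33.3% vs 7.9%), Drug Y has the higher rate every time. Pooled: 43.7% vs 71.8% — Drug E has the higher rate overall. The two comparisons disagree.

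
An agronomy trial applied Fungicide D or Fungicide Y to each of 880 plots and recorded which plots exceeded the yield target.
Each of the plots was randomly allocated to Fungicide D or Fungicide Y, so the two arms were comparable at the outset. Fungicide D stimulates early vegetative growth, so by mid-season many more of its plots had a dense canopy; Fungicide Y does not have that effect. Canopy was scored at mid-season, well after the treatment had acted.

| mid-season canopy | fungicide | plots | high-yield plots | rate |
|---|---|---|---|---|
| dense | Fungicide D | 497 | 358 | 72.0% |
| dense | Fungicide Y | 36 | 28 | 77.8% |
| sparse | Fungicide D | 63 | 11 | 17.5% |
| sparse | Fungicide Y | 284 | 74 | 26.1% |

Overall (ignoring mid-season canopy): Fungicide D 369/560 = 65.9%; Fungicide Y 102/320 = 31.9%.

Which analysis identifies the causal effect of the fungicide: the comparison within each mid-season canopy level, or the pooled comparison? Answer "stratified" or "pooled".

pooled

Because the fungicide influences mid-season canopy, mid-season canopy is a post-treatment mediator, not a confounder. Stratifying on it would bias the estimate; the causal effect is the crude pooled difference.
Pooled: Fungicide D 65.9% vs Fungicide Y 31.9%; Fungicide D is higher overall.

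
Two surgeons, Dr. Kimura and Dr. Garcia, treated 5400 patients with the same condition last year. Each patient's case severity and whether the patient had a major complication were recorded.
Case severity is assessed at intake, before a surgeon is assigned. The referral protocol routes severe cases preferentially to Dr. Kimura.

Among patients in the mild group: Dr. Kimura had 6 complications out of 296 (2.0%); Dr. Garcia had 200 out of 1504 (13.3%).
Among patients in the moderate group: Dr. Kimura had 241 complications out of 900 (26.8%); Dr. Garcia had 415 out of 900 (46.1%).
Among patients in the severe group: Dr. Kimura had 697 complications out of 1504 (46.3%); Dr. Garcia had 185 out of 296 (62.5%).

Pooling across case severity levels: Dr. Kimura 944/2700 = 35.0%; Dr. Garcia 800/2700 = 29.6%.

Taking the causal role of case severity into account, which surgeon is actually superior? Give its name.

Dr. Kimura

Case severity is set before the surgeon has any effect — it is not caused by the surgeon — and it independently drives the outcome. That makes it a confounder, so the causal comparison is within case severity levels.
Within each level — mild: 2.0% vs 13.3%; moderate: 26.8% vs 46.1%; severe: 46.3% vs 62.5% — Dr. Kimura is lower every time.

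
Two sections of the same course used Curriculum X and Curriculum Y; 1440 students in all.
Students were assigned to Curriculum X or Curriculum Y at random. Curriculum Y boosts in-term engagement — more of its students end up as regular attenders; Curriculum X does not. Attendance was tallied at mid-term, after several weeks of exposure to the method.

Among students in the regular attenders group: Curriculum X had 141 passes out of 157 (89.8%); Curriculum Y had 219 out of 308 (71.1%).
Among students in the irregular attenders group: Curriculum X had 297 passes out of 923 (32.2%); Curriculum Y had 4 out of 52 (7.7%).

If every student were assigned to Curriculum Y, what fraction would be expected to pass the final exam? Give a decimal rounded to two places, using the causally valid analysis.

Curriculum X is higher inside every mid-term attendance stratum but Curriculum Y is higher in aggregate. Whether to stratify depends on how mid-term attendance relates to the teaching method.
Mid-term attendance is recorded after the teaching method and is itself shifted by it — it sits on the causal path from teaching method to outcome. Conditioning on a mediator would strip out part of the effect we want; the pooled comparison gives the total causal effect.
So P(outcome | do(Curriculum Y)) is just the pooled rate for Curriculum Y: 223/360 = 0.619.

0.62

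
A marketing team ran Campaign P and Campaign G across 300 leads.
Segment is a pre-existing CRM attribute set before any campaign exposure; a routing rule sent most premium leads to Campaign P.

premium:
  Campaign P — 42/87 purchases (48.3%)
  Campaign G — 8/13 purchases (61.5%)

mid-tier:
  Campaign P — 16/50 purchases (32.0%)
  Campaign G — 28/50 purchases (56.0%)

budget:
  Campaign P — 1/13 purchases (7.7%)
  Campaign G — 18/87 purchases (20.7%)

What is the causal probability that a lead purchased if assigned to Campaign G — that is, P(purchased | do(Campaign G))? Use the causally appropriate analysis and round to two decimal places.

0.46

Customer segment is set before the campaign has any effect — it is not caused by the campaign — and it independently drives the outcome. That makes it a confounder, so the causal comparison is within customer segment levels.
Standardising Campaign G to the population customer segment mix: 0.333·8/13 + 0.333·28/50 + 0.333·18/87 = 0.461.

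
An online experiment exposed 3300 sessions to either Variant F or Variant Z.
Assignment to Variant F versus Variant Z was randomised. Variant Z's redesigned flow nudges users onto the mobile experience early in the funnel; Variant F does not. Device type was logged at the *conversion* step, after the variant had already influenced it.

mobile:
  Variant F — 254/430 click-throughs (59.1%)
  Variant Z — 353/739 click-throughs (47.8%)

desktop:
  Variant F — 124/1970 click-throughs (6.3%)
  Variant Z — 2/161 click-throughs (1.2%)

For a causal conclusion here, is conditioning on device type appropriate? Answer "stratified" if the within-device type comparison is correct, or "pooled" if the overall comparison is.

Variant F is higher inside every device type stratum but Variant Z is higher in aggregate. Whether to stratify depends on how device type relates to the variant.
Because the variant influences device type, device type is a post-treatment mediator, not a confounder. Stratifying on it would bias the estimate; the causal effect is the crude pooled difference.
Pooled: Variant F 15.8% vs Variant Z 39.4%; Variant Z is higher overall.

pooled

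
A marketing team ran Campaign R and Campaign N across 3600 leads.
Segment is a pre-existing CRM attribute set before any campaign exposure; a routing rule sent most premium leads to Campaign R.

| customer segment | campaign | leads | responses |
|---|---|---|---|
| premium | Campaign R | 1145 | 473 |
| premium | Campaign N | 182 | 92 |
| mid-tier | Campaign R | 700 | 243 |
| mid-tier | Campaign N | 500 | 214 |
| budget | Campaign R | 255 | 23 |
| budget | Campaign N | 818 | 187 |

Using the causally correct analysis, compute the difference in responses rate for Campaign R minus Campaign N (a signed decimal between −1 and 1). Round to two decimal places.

-0.10

Here customer segment is a common cause — it drives both which campaign a case falls under and the outcome. The crude comparison mixes populations; the stratum-specific rates are the causally relevant ones.
Adjusting over the population distribution of customer segment: 0.369·(0.413−0.505) + 0.333·(0.347−0.428) + 0.298·(0.090−0.229) = -0.102.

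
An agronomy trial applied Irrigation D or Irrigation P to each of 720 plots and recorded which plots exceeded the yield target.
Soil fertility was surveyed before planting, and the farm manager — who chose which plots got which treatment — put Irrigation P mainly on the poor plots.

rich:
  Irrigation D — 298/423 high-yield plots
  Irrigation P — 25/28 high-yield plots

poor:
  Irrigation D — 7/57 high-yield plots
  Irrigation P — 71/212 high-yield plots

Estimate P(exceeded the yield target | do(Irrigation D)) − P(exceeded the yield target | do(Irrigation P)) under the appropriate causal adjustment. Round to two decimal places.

-0.20

Irrigation P is higher inside every soil fertility stratum but Irrigation D is higher in aggregate. Whether to stratify depends on how soil fertility relates to the irrigation.
Since soil fertility is a pre-existing factor (not a product of the irrigation) and it affects the outcome on its own, it is a confounder. The stratified rates, not the pooled rate, identify the causal effect.
Adjusting over the population distribution of soil fertility: 0.626·(0.704−0.893) + 0.374·(0.123−0.335) = -0.197.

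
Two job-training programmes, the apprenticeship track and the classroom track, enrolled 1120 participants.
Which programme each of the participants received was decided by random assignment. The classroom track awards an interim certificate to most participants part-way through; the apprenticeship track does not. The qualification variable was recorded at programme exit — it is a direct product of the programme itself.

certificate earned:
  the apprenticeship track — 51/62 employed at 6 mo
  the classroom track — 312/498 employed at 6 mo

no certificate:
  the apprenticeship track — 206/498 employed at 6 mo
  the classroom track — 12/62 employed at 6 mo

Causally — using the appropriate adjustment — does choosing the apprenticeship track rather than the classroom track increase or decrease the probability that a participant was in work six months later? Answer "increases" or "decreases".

decreases

the apprenticeship track is higher inside every qualification attained during the programme stratum but the classroom track is higher in aggregate. Whether to stratify depends on how qualification attained during the programme relates to the programme.
Qualification attained during the programme is recorded after the programme and is itself shifted by it — it sits on the causal path from programme to outcome. Conditioning on a mediator would strip out part of the effect we want; the pooled comparison gives the total causal effect.
Pooled: the apprenticeship track 45.9% vs the classroom track 57.9%; the classroom track is higher overall.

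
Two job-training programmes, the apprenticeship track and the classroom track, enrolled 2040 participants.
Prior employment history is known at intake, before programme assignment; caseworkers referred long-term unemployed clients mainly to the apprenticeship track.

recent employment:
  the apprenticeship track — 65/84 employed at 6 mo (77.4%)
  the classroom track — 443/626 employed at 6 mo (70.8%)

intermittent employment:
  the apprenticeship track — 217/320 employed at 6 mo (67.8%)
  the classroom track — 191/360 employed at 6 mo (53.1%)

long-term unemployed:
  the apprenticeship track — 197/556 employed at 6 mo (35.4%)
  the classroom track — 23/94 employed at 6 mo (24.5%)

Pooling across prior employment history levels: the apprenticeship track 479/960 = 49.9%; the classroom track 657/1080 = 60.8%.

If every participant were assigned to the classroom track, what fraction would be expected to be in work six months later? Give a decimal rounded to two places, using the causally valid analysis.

0.50

Prior employment history satisfies the back-door criterion: it is not a descendant of the programme, and it blocks the spurious path from programme to outcome. Adjusting for it (i.e., using the within-prior employment history rates) gives the causal effect.
Standardising the classroom track to the population prior employment history mix: 0.348·443/626 + 0.333·191/360 + 0.319·23/94 = 0.501.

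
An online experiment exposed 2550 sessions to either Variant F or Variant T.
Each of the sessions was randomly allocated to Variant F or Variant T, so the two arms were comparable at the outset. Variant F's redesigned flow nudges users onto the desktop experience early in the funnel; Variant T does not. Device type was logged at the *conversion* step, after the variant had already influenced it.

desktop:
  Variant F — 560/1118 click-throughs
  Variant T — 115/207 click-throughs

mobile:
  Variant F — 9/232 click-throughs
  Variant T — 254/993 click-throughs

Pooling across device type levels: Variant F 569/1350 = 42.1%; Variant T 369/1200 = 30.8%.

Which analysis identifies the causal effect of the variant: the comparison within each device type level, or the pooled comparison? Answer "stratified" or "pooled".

pooled

Because the variant influences device type, device type is a post-treatment mediator, not a confounder. Stratifying on it would bias the estimate; the causal effect is the crude pooled difference.
Pooled: Variant F 42.1% vs Variant T 30.8%; Variant F is higher overall.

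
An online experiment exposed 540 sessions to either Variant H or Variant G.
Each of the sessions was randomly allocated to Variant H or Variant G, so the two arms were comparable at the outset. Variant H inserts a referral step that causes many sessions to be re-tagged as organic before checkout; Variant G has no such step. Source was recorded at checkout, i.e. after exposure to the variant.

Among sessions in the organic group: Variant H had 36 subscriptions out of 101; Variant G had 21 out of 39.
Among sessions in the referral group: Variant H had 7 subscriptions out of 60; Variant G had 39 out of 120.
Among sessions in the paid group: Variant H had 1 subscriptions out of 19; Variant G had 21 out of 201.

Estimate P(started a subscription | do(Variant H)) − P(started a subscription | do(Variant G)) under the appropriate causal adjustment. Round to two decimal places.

+0.02

The distribution of traffic source is itself part of what the variant does — it is an intermediate outcome. Holding it fixed would remove that part of the effect; the total effect is the pooled difference.
The causal difference is the pooled difference: 0.244 − 0.225 = +0.019.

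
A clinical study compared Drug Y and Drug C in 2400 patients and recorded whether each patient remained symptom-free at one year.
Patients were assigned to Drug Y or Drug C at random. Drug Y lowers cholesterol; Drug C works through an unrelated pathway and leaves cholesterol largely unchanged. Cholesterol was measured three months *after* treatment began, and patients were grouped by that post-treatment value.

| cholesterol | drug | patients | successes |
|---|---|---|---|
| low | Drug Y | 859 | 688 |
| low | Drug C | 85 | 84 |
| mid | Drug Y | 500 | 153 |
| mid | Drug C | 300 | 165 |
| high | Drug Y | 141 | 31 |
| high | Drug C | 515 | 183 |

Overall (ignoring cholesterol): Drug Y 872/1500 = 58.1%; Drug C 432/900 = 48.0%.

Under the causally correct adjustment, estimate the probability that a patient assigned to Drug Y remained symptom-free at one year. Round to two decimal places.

0.58

Drug C is higher inside every cholesterol stratum but Drug Y is higher in aggregate. Whether to stratify depends on how cholesterol relates to the drug.
Cholesterol here is a post-treatment variable shaped by the drug; conditioning on it would introduce bias rather than remove it. The overall comparison is the causal one.
So P(outcome | do(Drug Y)) is just the pooled rate for Drug Y: 872/1500 = 0.581.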